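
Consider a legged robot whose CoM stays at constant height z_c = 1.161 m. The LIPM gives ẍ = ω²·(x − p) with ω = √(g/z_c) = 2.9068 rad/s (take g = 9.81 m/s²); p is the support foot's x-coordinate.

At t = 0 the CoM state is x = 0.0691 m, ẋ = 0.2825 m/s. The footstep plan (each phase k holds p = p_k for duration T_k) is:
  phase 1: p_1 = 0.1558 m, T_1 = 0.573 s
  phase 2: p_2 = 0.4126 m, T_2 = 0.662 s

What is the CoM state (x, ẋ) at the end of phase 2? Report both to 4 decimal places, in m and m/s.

phase 1: p=0.1558, T=0.573, ωT=1.665596, cosh=2.738952, sinh=2.549874; start (x,ẋ)=(0.069100, 0.282500) → end (x,ẋ)=(0.166145, 0.131136)
phase 2: p=0.4126, T=0.662, ωT=1.924302, cosh=3.498170, sinh=3.352193; start (x,ẋ)=(0.166145, 0.131136) → end (x,ẋ)=(-0.298314, -1.942763)

x = -0.2983, ẋ = -1.9428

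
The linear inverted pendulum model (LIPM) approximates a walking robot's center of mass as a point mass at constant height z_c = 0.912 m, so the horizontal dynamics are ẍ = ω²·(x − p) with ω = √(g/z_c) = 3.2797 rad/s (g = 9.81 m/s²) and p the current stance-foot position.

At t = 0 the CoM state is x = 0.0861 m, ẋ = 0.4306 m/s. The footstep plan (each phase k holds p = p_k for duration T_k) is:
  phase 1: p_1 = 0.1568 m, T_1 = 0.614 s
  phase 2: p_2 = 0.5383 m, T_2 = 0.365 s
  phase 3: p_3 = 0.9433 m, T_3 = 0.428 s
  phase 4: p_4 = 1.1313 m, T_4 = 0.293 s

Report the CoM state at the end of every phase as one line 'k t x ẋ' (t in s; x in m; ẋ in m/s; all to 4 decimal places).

phase 1: p=0.1568, T=0.614, ωT=2.013736, cosh=3.812370, sinh=3.678881; start (x,ẋ)=(0.086100, 0.430600) → end (x,ẋ)=(0.370275, 0.788567)
phase 2: p=0.5383, T=0.365, ωT=1.197091, cosh=1.806271, sinh=1.504200; start (x,ẋ)=(0.370275, 0.788567) → end (x,ẋ)=(0.596469, 0.595443)
phase 3: p=0.9433, T=0.428, ωT=1.403712, cosh=2.157981, sinh=1.912298; start (x,ẋ)=(0.596469, 0.595443) → end (x,ẋ)=(0.542031, -0.890287)
phase 4: p=1.1313, T=0.293, ωT=0.960952, cosh=1.498356, sinh=1.115828; start (x,ẋ)=(0.542031, -0.890287) → end (x,ẋ)=(-0.054531, -3.490446)

1 0.6140 0.3703 0.7886
2 0.9790 0.5965 0.5954
3 1.4070 0.5420 -0.8903
4 1.7000 -0.0545 -3.4904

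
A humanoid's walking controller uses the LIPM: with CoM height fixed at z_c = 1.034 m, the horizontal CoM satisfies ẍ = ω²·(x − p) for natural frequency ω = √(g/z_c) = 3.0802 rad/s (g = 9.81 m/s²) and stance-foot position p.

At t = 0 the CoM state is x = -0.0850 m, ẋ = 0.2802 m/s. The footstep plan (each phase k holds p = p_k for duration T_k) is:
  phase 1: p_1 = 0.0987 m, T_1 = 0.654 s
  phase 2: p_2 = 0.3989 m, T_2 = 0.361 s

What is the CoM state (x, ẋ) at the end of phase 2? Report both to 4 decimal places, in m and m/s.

phase 1: p=0.0987, T=0.654, ωT=2.014451, cosh=3.815001, sinh=3.681608; start (x,ẋ)=(-0.085000, 0.280200) → end (x,ẋ)=(-0.267207, -1.014211)
phase 2: p=0.3989, T=0.361, ωT=1.111952, cosh=1.684602, sinh=1.355686; start (x,ẋ)=(-0.267207, -1.014211) → end (x,ẋ)=(-1.169609, -4.490059)

x = -1.1696, ẋ = -4.4901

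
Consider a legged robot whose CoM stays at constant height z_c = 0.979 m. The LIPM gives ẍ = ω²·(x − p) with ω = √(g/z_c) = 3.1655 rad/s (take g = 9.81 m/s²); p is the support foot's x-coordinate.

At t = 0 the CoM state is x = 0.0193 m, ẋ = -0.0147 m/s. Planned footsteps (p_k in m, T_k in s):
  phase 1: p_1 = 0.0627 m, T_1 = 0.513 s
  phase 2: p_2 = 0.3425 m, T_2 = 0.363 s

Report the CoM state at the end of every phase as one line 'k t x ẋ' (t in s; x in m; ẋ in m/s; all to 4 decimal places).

phase 1: p=0.0627, T=0.513, ωT=1.623902, cosh=2.634986, sinh=2.437858; start (x,ẋ)=(0.019300, -0.014700) → end (x,ẋ)=(-0.062979, -0.373654)
phase 2: p=0.3425, T=0.363, ωT=1.149077, cosh=1.736103, sinh=1.419174; start (x,ẋ)=(-0.062979, -0.373654) → end (x,ẋ)=(-0.528973, -2.470275)

1 0.5130 -0.0630 -0.3737
2 0.8760 -0.5290 -2.4703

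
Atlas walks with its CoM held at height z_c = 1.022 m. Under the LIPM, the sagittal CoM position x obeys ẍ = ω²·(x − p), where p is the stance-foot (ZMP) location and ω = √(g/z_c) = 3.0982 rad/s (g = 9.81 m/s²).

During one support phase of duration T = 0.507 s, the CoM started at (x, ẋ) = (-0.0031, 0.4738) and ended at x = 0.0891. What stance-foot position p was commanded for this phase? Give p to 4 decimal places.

ωT = 3.0982·0.507 = 1.570787; cosh(ωT) = 2.509158, sinh(ωT) = 2.301277
x(T) = p + (x₀−p)·cosh(ωT) + (ẋ₀/ω)·sinh(ωT) ⇒ p·(1 − cosh) = x(T) − x₀·cosh − (ẋ₀/ω)·sinh
numerator   = 0.0891 − (-0.0031)·2.509158 − (0.4738/3.0982)·2.301277 = -0.255050
denominator = 1 − 2.509158 = -1.509158
p = -0.255050 / -1.509158 = 0.1690

p = 0.1690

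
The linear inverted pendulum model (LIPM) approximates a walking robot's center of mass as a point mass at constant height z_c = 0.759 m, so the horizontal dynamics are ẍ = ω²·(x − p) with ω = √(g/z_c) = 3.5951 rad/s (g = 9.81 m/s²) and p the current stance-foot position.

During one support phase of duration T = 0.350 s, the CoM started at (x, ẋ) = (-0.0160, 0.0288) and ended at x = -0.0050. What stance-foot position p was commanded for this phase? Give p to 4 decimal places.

ωT = 3.5951·0.350 = 1.258285; cosh(ωT) = 1.901761, sinh(ωT) = 1.617620
x(T) = p + (x₀−p)·cosh(ωT) + (ẋ₀/ω)·sinh(ωT) ⇒ p·(1 − cosh) = x(T) − x₀·cosh − (ẋ₀/ω)·sinh
numerator   = -0.0050 − (-0.0160)·1.901761 − (0.0288/3.5951)·1.617620 = 0.012470
denominator = 1 − 1.901761 = -0.901761
p = 0.012470 / -0.901761 = -0.0138

p = -0.0138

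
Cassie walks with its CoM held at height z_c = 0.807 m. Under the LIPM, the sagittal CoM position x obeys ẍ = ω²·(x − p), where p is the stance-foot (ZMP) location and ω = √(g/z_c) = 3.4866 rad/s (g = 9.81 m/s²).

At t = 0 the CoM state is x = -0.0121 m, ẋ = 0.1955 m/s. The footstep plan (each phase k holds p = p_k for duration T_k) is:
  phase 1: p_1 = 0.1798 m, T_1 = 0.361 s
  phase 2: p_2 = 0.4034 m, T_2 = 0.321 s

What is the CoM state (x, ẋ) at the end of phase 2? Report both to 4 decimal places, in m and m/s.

x = -0.7192, ẋ = -3.5794

phase 1: p=0.1798, T=0.361, ωT=1.258663, cosh=1.902372, sinh=1.618338; start (x,ẋ)=(-0.012100, 0.195500) → end (x,ẋ)=(-0.094522, -0.710882)
phase 2: p=0.4034, T=0.321, ωT=1.119199, cosh=1.694470, sinh=1.367929; start (x,ẋ)=(-0.094522, -0.710882) → end (x,ẋ)=(-0.719220, -3.579367)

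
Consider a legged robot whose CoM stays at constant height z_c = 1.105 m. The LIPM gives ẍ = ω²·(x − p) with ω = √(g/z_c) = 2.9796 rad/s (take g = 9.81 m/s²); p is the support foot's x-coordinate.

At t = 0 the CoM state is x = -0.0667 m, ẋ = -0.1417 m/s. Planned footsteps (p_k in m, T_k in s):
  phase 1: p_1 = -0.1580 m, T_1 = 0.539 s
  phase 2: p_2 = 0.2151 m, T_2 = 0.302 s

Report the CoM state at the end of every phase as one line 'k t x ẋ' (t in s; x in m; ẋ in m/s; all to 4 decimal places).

1 0.5390 -0.0351 0.2832
2 0.8410 -0.0458 -0.3592

phase 1: p=-0.1580, T=0.539, ωT=1.606004, cosh=2.591775, sinh=2.391087; start (x,ẋ)=(-0.066700, -0.141700) → end (x,ẋ)=(-0.035083, 0.283211)
phase 2: p=0.2151, T=0.302, ωT=0.899839, cosh=1.432921, sinh=1.026286; start (x,ẋ)=(-0.035083, 0.283211) → end (x,ẋ)=(-0.045844, -0.359222)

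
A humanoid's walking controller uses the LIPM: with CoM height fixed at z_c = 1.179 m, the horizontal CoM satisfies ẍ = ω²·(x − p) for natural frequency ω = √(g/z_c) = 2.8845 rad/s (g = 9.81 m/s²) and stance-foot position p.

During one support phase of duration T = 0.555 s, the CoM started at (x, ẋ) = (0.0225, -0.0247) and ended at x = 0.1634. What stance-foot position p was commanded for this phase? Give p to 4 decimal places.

p = -0.0796

ωT = 2.8845·0.555 = 1.600898; cosh(ωT) = 2.579598, sinh(ωT) = 2.377882
x(T) = p + (x₀−p)·cosh(ωT) + (ẋ₀/ω)·sinh(ωT) ⇒ p·(1 − cosh) = x(T) − x₀·cosh − (ẋ₀/ω)·sinh
numerator   = 0.1634 − (0.0225)·2.579598 − (-0.0247/2.8845)·2.377882 = 0.125721
denominator = 1 − 2.579598 = -1.579598
p = 0.125721 / -1.579598 = -0.0796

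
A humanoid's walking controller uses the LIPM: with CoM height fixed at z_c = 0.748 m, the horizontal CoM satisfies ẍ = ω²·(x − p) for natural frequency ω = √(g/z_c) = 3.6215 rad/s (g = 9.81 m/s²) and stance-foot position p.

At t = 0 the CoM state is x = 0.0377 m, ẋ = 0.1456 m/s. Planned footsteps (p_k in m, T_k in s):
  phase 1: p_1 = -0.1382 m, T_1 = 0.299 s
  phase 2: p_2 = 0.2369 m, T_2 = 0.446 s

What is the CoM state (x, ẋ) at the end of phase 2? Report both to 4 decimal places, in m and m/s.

x = 0.8656, ẋ = 2.5139

phase 1: p=-0.1382, T=0.299, ωT=1.082828, cosh=1.645828, sinh=1.307192; start (x,ẋ)=(0.037700, 0.145600) → end (x,ẋ)=(0.203856, 1.072342)
phase 2: p=0.2369, T=0.446, ωT=1.615189, cosh=2.613846, sinh=2.414993; start (x,ẋ)=(0.203856, 1.072342) → end (x,ẋ)=(0.865618, 2.513938)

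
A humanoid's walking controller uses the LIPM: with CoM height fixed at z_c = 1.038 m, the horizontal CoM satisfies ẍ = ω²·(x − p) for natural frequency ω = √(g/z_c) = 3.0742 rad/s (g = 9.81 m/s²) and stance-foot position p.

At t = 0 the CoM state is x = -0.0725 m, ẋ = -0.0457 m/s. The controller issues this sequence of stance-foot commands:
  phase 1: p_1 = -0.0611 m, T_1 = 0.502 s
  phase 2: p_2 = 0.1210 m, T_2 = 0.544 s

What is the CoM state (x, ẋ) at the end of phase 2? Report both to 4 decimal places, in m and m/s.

x = -0.7081, ẋ = -2.4441

phase 1: p=-0.0611, T=0.502, ωT=1.543248, cosh=2.446727, sinh=2.233041; start (x,ẋ)=(-0.072500, -0.045700) → end (x,ẋ)=(-0.122188, -0.190074)
phase 2: p=0.1210, T=0.544, ωT=1.672365, cosh=2.756274, sinh=2.568471; start (x,ẋ)=(-0.122188, -0.190074) → end (x,ẋ)=(-0.708099, -2.444110)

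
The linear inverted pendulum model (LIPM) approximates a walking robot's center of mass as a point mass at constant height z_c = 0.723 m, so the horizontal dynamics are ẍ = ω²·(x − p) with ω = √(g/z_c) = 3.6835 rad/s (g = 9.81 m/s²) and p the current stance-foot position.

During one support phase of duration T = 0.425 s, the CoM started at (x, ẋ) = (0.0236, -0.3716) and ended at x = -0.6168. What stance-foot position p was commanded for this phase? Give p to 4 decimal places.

p = 0.2972

ωT = 3.6835·0.425 = 1.565487; cosh(ωT) = 2.496997, sinh(ωT) = 2.288010
x(T) = p + (x₀−p)·cosh(ωT) + (ẋ₀/ω)·sinh(ωT) ⇒ p·(1 − cosh) = x(T) − x₀·cosh − (ẋ₀/ω)·sinh
numerator   = -0.6168 − (0.0236)·2.496997 − (-0.3716/3.6835)·2.288010 = -0.444909
denominator = 1 − 2.496997 = -1.496997
p = -0.444909 / -1.496997 = 0.2972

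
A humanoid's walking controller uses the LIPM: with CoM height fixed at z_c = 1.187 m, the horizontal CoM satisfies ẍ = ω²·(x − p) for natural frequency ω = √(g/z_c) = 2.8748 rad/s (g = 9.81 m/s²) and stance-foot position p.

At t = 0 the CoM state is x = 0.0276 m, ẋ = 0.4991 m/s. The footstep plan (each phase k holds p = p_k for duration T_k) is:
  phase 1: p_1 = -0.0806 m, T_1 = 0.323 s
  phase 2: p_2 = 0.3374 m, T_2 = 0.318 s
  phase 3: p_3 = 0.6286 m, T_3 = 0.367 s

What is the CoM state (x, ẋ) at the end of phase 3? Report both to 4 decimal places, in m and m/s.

x = 1.1864, ẋ = 2.0732

phase 1: p=-0.0806, T=0.323, ωT=0.928560, cosh=1.462993, sinh=1.067871; start (x,ẋ)=(0.027600, 0.499100) → end (x,ẋ)=(0.263091, 1.062344)
phase 2: p=0.3374, T=0.318, ωT=0.914186, cosh=1.447794, sinh=1.046951; start (x,ẋ)=(0.263091, 1.062344) → end (x,ẋ)=(0.616703, 1.314402)
phase 3: p=0.6286, T=0.367, ωT=1.055052, cosh=1.610149, sinh=1.261974; start (x,ẋ)=(0.616703, 1.314402) → end (x,ẋ)=(1.186438, 2.073221)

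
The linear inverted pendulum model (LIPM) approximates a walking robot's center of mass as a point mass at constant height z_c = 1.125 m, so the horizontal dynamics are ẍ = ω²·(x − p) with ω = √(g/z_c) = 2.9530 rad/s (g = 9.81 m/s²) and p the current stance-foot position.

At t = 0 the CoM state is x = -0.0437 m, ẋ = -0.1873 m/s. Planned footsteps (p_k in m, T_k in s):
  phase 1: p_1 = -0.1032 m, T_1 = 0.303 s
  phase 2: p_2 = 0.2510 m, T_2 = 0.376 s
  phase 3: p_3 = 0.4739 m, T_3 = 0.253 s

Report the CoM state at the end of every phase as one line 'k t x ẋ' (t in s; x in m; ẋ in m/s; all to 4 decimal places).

1 0.3030 -0.0829 -0.0884
2 0.6790 -0.3512 -1.4826
3 0.9320 -1.0034 -3.9105

phase 1: p=-0.1032, T=0.303, ωT=0.894759, cosh=1.427726, sinh=1.019020; start (x,ẋ)=(-0.043700, -0.187300) → end (x,ẋ)=(-0.082884, -0.088368)
phase 2: p=0.2510, T=0.376, ωT=1.110328, cosh=1.682402, sinh=1.352951; start (x,ẋ)=(-0.082884, -0.088368) → end (x,ẋ)=(-0.351213, -1.482624)
phase 3: p=0.4739, T=0.253, ωT=0.747109, cosh=1.292311, sinh=0.818577; start (x,ẋ)=(-0.351213, -1.482624) → end (x,ẋ)=(-1.003390, -3.910525)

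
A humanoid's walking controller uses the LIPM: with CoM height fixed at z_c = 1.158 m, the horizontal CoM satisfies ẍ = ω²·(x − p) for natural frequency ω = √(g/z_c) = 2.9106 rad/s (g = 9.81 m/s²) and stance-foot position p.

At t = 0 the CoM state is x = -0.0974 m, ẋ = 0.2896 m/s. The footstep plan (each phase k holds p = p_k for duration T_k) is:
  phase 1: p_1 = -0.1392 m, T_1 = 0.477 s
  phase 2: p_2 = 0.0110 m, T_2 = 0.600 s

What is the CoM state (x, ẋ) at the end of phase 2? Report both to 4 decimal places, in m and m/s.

phase 1: p=-0.1392, T=0.477, ωT=1.388356, cosh=2.128870, sinh=1.879385; start (x,ẋ)=(-0.097400, 0.289600) → end (x,ẋ)=(0.136783, 0.845173)
phase 2: p=0.0110, T=0.600, ωT=1.746360, cosh=2.954051, sinh=2.779643; start (x,ẋ)=(0.136783, 0.845173) → end (x,ẋ)=(1.189714, 3.514318)

x = 1.1897, ẋ = 3.5143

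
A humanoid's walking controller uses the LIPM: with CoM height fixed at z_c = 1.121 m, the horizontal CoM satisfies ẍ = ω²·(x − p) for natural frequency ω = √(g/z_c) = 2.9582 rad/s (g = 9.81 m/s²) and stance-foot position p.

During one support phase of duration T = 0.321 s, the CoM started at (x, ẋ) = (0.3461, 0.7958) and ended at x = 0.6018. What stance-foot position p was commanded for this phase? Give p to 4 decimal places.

ωT = 2.9582·0.321 = 0.949582; cosh(ωT) = 1.485766, sinh(ωT) = 1.098863
x(T) = p + (x₀−p)·cosh(ωT) + (ẋ₀/ω)·sinh(ωT) ⇒ p·(1 − cosh) = x(T) − x₀·cosh − (ẋ₀/ω)·sinh
numerator   = 0.6018 − (0.3461)·1.485766 − (0.7958/2.9582)·1.098863 = -0.208034
denominator = 1 − 1.485766 = -0.485766
p = -0.208034 / -0.485766 = 0.4283

p = 0.4283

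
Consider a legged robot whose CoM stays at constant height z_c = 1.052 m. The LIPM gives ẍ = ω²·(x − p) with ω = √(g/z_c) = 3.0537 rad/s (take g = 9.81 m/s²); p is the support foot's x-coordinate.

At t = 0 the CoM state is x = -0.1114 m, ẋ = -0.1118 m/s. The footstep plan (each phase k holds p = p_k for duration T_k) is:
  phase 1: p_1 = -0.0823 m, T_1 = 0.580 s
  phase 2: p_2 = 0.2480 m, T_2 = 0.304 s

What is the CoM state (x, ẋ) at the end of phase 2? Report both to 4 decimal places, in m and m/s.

phase 1: p=-0.0823, T=0.580, ωT=1.771146, cosh=3.023862, sinh=2.853724; start (x,ẋ)=(-0.111400, -0.111800) → end (x,ẋ)=(-0.274773, -0.591657)
phase 2: p=0.2480, T=0.304, ωT=0.928325, cosh=1.462741, sinh=1.067526; start (x,ẋ)=(-0.274773, -0.591657) → end (x,ẋ)=(-0.723516, -2.569631)

x = -0.7235, ẋ = -2.5696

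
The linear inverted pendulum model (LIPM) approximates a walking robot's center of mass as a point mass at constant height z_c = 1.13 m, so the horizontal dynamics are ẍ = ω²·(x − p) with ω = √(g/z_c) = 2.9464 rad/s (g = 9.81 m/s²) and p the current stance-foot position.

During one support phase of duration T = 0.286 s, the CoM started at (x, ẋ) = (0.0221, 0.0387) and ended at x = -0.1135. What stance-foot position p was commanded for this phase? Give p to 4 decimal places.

ωT = 2.9464·0.286 = 0.842670; cosh(ωT) = 1.376560, sinh(ωT) = 0.946001
x(T) = p + (x₀−p)·cosh(ωT) + (ẋ₀/ω)·sinh(ωT) ⇒ p·(1 − cosh) = x(T) − x₀·cosh − (ẋ₀/ω)·sinh
numerator   = -0.1135 − (0.0221)·1.376560 − (0.0387/2.9464)·0.946001 = -0.156347
denominator = 1 − 1.376560 = -0.376560
p = -0.156347 / -0.376560 = 0.4152

p = 0.4152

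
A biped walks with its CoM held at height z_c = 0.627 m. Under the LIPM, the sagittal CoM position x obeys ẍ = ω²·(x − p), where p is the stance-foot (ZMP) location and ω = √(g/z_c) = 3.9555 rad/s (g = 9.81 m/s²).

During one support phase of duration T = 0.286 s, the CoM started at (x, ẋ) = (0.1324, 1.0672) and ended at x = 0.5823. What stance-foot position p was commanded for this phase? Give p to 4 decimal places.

p = 0.0265

ωT = 3.9555·0.286 = 1.131273; cosh(ωT) = 1.711111, sinh(ωT) = 1.388489
x(T) = p + (x₀−p)·cosh(ωT) + (ẋ₀/ω)·sinh(ωT) ⇒ p·(1 − cosh) = x(T) − x₀·cosh − (ẋ₀/ω)·sinh
numerator   = 0.5823 − (0.1324)·1.711111 − (1.0672/3.9555)·1.388489 = -0.018868
denominator = 1 − 1.711111 = -0.711111
p = -0.018868 / -0.711111 = 0.0265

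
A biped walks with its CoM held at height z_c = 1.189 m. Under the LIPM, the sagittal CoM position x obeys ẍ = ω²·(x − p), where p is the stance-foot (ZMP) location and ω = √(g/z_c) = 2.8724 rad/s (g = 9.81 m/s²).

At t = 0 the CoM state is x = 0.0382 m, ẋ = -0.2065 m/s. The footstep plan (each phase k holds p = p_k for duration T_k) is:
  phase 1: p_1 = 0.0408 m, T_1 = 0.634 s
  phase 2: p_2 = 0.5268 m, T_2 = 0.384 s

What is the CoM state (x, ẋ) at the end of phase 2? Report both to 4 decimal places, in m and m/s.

x = -0.9776, ẋ = -3.8687

phase 1: p=0.0408, T=0.634, ωT=1.821102, cosh=3.170254, sinh=3.008407; start (x,ẋ)=(0.038200, -0.206500) → end (x,ẋ)=(-0.183720, -0.677125)
phase 2: p=0.5268, T=0.384, ωT=1.103002, cosh=1.672535, sinh=1.340662; start (x,ẋ)=(-0.183720, -0.677125) → end (x,ẋ)=(-0.977611, -3.868670)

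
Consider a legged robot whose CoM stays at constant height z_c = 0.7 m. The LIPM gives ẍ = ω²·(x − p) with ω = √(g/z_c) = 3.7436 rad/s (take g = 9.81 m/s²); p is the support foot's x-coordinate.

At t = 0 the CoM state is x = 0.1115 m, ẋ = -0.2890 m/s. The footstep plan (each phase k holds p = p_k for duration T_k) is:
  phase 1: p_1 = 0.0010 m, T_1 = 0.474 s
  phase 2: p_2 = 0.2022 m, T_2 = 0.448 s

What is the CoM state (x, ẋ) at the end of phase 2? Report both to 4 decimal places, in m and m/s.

x = 0.1735, ẋ = 0.0110

phase 1: p=0.0010, T=0.474, ωT=1.774466, cosh=3.033354, sinh=2.863780; start (x,ẋ)=(0.111500, -0.289000) → end (x,ẋ)=(0.115106, 0.308014)
phase 2: p=0.2022, T=0.448, ωT=1.677133, cosh=2.768551, sinh=2.581642; start (x,ẋ)=(0.115106, 0.308014) → end (x,ẋ)=(0.173488, 0.011025)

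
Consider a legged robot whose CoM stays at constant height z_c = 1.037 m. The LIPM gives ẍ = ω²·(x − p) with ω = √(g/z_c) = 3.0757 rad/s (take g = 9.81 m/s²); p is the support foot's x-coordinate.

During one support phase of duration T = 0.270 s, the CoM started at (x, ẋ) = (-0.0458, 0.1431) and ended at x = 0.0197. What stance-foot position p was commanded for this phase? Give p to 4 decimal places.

p = -0.1068

ωT = 3.0757·0.270 = 0.830439; cosh(ωT) = 1.365092, sinh(ωT) = 0.929234
x(T) = p + (x₀−p)·cosh(ωT) + (ẋ₀/ω)·sinh(ωT) ⇒ p·(1 − cosh) = x(T) − x₀·cosh − (ẋ₀/ω)·sinh
numerator   = 0.0197 − (-0.0458)·1.365092 − (0.1431/3.0757)·0.929234 = 0.038988
denominator = 1 − 1.365092 = -0.365092
p = 0.038988 / -0.365092 = -0.1068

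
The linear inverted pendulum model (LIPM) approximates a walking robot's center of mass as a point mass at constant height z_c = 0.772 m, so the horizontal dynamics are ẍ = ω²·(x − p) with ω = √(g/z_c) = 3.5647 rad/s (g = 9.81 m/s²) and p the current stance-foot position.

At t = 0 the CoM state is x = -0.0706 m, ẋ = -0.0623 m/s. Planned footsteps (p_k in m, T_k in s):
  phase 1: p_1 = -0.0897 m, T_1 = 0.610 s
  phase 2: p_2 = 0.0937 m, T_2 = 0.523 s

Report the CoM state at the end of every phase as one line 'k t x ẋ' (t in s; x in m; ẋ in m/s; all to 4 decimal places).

phase 1: p=-0.0897, T=0.610, ωT=2.174467, cosh=4.455582, sinh=4.341913; start (x,ẋ)=(-0.070600, -0.062300) → end (x,ẋ)=(-0.080482, 0.018040)
phase 2: p=0.0937, T=0.523, ωT=1.864338, cosh=3.303331, sinh=3.148333; start (x,ẋ)=(-0.080482, 0.018040) → end (x,ẋ)=(-0.465747, -1.895226)

1 0.6100 -0.0805 0.0180
2 1.1330 -0.4657 -1.8952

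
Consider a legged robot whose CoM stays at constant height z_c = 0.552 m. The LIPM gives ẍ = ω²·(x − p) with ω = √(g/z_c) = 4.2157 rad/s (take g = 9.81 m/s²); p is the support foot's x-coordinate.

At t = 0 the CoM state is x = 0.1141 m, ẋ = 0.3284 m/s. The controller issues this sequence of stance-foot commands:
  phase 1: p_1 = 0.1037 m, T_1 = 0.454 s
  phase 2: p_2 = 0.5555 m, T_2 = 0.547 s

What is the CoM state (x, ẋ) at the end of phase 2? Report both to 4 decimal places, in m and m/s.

phase 1: p=0.1037, T=0.454, ωT=1.913928, cosh=3.463583, sinh=3.316083; start (x,ẋ)=(0.114100, 0.328400) → end (x,ẋ)=(0.398042, 1.282829)
phase 2: p=0.5555, T=0.547, ωT=2.305988, cosh=5.066873, sinh=4.967213; start (x,ẋ)=(0.398042, 1.282829) → end (x,ẋ)=(1.269191, 3.202710)

x = 1.2692, ẋ = 3.2027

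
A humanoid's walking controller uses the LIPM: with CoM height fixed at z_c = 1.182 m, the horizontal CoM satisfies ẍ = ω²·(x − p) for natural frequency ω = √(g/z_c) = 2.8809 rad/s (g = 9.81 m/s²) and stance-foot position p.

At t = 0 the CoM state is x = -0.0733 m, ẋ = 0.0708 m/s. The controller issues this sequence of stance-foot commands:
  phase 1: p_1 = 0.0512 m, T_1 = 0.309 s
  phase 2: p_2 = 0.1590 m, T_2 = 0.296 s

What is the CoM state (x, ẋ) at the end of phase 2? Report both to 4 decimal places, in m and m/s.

phase 1: p=0.0512, T=0.309, ωT=0.890198, cosh=1.423093, sinh=1.012519; start (x,ẋ)=(-0.073300, 0.070800) → end (x,ẋ)=(-0.101092, -0.262407)
phase 2: p=0.1590, T=0.296, ωT=0.852746, cosh=1.386162, sinh=0.959919; start (x,ẋ)=(-0.101092, -0.262407) → end (x,ẋ)=(-0.288964, -1.083005)

x = -0.2890, ẋ = -1.0830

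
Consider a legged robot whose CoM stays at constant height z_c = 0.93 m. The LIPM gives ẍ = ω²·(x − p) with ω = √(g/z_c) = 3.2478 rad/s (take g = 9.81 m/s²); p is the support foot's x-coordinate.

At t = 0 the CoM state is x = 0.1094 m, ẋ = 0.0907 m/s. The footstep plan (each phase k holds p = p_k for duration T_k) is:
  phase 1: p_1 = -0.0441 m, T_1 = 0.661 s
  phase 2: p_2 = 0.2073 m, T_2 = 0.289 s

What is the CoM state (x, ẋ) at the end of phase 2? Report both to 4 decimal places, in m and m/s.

phase 1: p=-0.0441, T=0.661, ωT=2.146796, cosh=4.337126, sinh=4.220268; start (x,ẋ)=(0.109400, 0.090700) → end (x,ẋ)=(0.739507, 2.497339)
phase 2: p=0.2073, T=0.289, ωT=0.938614, cosh=1.473803, sinh=1.082633; start (x,ẋ)=(0.739507, 2.497339) → end (x,ẋ)=(1.824140, 5.551917)

x = 1.8241, ẋ = 5.5519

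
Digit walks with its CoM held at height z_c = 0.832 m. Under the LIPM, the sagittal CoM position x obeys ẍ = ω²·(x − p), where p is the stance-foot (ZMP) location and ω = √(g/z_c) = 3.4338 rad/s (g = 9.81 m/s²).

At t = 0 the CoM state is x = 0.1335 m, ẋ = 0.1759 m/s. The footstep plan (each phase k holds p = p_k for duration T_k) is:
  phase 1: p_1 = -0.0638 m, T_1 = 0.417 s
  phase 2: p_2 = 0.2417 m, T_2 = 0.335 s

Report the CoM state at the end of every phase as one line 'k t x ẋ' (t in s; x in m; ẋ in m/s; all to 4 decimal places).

phase 1: p=-0.0638, T=0.417, ωT=1.431895, cosh=2.212740, sinh=1.973884; start (x,ẋ)=(0.133500, 0.175900) → end (x,ẋ)=(0.473888, 1.726505)
phase 2: p=0.2417, T=0.335, ωT=1.150323, cosh=1.737874, sinh=1.421339; start (x,ẋ)=(0.473888, 1.726505) → end (x,ẋ)=(1.359859, 4.133663)

1 0.4170 0.4739 1.7265
2 0.7520 1.3599 4.1337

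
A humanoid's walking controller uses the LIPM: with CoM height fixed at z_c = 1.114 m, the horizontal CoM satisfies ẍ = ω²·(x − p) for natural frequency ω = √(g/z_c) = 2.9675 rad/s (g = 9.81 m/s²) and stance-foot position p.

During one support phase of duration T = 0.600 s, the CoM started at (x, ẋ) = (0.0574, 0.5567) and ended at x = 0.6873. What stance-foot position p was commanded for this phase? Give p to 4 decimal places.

ωT = 2.9675·0.600 = 1.780500; cosh(ωT) = 3.050688, sinh(ωT) = 2.882134
x(T) = p + (x₀−p)·cosh(ωT) + (ẋ₀/ω)·sinh(ωT) ⇒ p·(1 − cosh) = x(T) − x₀·cosh − (ẋ₀/ω)·sinh
numerator   = 0.6873 − (0.0574)·3.050688 − (0.5567/2.9675)·2.882134 = -0.028495
denominator = 1 − 3.050688 = -2.050688
p = -0.028495 / -2.050688 = 0.0139

p = 0.0139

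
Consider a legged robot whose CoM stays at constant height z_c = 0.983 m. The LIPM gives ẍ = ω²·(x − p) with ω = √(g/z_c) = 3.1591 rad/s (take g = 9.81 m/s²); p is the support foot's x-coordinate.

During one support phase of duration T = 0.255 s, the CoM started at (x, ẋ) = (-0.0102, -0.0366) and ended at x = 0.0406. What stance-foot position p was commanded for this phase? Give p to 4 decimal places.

p = -0.1889

ωT = 3.1591·0.255 = 0.805570; cosh(ωT) = 1.342403, sinh(ωT) = 0.895570
x(T) = p + (x₀−p)·cosh(ωT) + (ẋ₀/ω)·sinh(ωT) ⇒ p·(1 − cosh) = x(T) − x₀·cosh − (ẋ₀/ω)·sinh
numerator   = 0.0406 − (-0.0102)·1.342403 − (-0.0366/3.1591)·0.895570 = 0.064668
denominator = 1 − 1.342403 = -0.342403
p = 0.064668 / -0.342403 = -0.1889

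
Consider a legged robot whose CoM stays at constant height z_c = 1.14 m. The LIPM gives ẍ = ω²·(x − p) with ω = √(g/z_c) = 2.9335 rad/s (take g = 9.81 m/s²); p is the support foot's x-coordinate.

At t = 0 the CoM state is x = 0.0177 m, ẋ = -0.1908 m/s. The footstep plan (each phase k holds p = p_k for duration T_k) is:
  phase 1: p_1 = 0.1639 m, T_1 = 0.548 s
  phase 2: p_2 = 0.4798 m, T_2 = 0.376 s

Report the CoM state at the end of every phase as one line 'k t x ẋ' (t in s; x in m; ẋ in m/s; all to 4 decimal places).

phase 1: p=0.1639, T=0.548, ωT=1.607558, cosh=2.595493, sinh=2.395116; start (x,ẋ)=(0.017700, -0.190800) → end (x,ẋ)=(-0.371344, -1.522432)
phase 2: p=0.4798, T=0.376, ωT=1.102996, cosh=1.672528, sinh=1.340652; start (x,ẋ)=(-0.371344, -1.522432) → end (x,ẋ)=(-1.639535, -5.893691)

1 0.5480 -0.3713 -1.5224
2 0.9240 -1.6395 -5.8937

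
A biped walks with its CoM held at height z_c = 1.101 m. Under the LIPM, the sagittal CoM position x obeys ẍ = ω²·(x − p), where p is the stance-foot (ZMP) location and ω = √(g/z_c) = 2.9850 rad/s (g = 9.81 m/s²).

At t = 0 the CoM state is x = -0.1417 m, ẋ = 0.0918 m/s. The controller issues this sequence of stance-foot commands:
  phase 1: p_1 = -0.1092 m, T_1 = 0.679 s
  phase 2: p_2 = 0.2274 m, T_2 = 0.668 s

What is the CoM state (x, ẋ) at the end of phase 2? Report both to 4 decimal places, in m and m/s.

x = -1.0809, ẋ = -3.7650

phase 1: p=-0.1092, T=0.679, ωT=2.026815, cosh=3.860814, sinh=3.729060; start (x,ẋ)=(-0.141700, 0.091800) → end (x,ẋ)=(-0.119994, -0.007343)
phase 2: p=0.2274, T=0.668, ωT=1.993980, cosh=3.740430, sinh=3.604278; start (x,ẋ)=(-0.119994, -0.007343) → end (x,ẋ)=(-1.080868, -3.764994)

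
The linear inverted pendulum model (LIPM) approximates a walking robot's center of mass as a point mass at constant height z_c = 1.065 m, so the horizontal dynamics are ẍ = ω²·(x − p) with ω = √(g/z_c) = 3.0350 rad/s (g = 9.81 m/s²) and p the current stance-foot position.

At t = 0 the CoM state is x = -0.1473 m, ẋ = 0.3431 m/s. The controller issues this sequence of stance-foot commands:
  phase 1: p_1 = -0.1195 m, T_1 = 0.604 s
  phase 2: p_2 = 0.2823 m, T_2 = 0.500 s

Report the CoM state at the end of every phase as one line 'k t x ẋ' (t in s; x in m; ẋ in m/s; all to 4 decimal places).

phase 1: p=-0.1195, T=0.604, ωT=1.833140, cosh=3.206701, sinh=3.046791; start (x,ẋ)=(-0.147300, 0.343100) → end (x,ẋ)=(0.135787, 0.843152)
phase 2: p=0.2823, T=0.500, ωT=1.517500, cosh=2.390034, sinh=2.170775; start (x,ẋ)=(0.135787, 0.843152) → end (x,ẋ)=(0.535190, 1.049888)

1 0.6040 0.1358 0.8432
2 1.1040 0.5352 1.0499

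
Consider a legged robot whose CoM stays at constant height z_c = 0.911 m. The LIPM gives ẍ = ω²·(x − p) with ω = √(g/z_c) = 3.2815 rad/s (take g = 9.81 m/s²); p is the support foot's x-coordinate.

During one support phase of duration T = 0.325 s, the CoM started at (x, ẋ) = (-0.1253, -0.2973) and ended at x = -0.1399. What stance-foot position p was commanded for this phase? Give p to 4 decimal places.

p = -0.2876

ωT = 3.2815·0.325 = 1.066488; cosh(ωT) = 1.624686, sinh(ωT) = 1.280471
x(T) = p + (x₀−p)·cosh(ωT) + (ẋ₀/ω)·sinh(ωT) ⇒ p·(1 − cosh) = x(T) − x₀·cosh − (ẋ₀/ω)·sinh
numerator   = -0.1399 − (-0.1253)·1.624686 − (-0.2973/3.2815)·1.280471 = 0.179682
denominator = 1 − 1.624686 = -0.624686
p = 0.179682 / -0.624686 = -0.2876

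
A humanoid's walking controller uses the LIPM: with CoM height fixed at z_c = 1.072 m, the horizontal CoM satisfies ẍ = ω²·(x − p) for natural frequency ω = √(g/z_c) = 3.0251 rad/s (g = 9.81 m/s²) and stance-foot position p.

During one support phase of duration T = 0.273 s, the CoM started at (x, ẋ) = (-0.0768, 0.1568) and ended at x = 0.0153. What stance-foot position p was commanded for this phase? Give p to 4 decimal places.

p = -0.1995

ωT = 3.0251·0.273 = 0.825852; cosh(ωT) = 1.360844, sinh(ωT) = 0.922982
x(T) = p + (x₀−p)·cosh(ωT) + (ẋ₀/ω)·sinh(ωT) ⇒ p·(1 − cosh) = x(T) − x₀·cosh − (ẋ₀/ω)·sinh
numerator   = 0.0153 − (-0.0768)·1.360844 − (0.1568/3.0251)·0.922982 = 0.071972
denominator = 1 − 1.360844 = -0.360844
p = 0.071972 / -0.360844 = -0.1995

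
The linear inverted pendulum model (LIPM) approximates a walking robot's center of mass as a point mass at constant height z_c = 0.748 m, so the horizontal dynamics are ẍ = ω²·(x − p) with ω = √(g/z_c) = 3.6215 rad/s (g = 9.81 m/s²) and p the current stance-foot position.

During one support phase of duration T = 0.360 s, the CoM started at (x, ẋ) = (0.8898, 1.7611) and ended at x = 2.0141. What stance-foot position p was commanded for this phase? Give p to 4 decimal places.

p = 0.5881

ωT = 3.6215·0.360 = 1.303740; cosh(ωT) = 1.977280, sinh(ωT) = 1.705766
x(T) = p + (x₀−p)·cosh(ωT) + (ẋ₀/ω)·sinh(ωT) ⇒ p·(1 − cosh) = x(T) − x₀·cosh − (ẋ₀/ω)·sinh
numerator   = 2.0141 − (0.8898)·1.977280 − (1.7611/3.6215)·1.705766 = -0.574781
denominator = 1 − 1.977280 = -0.977280
p = -0.574781 / -0.977280 = 0.5881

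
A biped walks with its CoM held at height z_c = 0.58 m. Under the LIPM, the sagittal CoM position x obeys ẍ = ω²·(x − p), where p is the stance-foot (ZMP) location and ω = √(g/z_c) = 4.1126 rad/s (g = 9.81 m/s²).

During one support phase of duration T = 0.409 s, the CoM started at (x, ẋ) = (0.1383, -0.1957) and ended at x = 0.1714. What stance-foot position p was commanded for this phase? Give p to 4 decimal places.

p = 0.0504

ωT = 4.1126·0.409 = 1.682053; cosh(ωT) = 2.781288, sinh(ωT) = 2.595297
x(T) = p + (x₀−p)·cosh(ωT) + (ẋ₀/ω)·sinh(ωT) ⇒ p·(1 − cosh) = x(T) − x₀·cosh − (ẋ₀/ω)·sinh
numerator   = 0.1714 − (0.1383)·2.781288 − (-0.1957/4.1126)·2.595297 = -0.089754
denominator = 1 − 2.781288 = -1.781288
p = -0.089754 / -1.781288 = 0.0504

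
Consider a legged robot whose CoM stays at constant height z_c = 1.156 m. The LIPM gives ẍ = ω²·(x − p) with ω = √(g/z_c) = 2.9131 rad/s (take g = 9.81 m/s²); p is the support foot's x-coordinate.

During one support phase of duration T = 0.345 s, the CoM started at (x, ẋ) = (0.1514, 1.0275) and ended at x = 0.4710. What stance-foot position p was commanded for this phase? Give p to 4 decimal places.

p = 0.3293

ωT = 2.9131·0.345 = 1.005019; cosh(ωT) = 1.548999, sinh(ωT) = 1.182962
x(T) = p + (x₀−p)·cosh(ωT) + (ẋ₀/ω)·sinh(ωT) ⇒ p·(1 − cosh) = x(T) − x₀·cosh − (ẋ₀/ω)·sinh
numerator   = 0.4710 − (0.1514)·1.548999 − (1.0275/2.9131)·1.182962 = -0.180769
denominator = 1 − 1.548999 = -0.548999
p = -0.180769 / -0.548999 = 0.3293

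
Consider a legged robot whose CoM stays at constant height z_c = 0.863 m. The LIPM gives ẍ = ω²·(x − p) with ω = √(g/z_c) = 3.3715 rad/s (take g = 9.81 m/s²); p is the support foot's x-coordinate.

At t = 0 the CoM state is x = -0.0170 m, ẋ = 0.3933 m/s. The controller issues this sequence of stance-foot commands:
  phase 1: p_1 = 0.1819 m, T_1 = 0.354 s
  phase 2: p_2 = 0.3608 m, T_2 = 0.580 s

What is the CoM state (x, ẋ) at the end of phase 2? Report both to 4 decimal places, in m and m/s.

phase 1: p=0.1819, T=0.354, ωT=1.193511, cosh=1.800899, sinh=1.497744; start (x,ẋ)=(-0.017000, 0.393300) → end (x,ẋ)=(-0.001581, -0.296081)
phase 2: p=0.3608, T=0.580, ωT=1.955470, cosh=3.604369, sinh=3.462871; start (x,ẋ)=(-0.001581, -0.296081) → end (x,ẋ)=(-1.249458, -5.298001)

x = -1.2495, ẋ = -5.2980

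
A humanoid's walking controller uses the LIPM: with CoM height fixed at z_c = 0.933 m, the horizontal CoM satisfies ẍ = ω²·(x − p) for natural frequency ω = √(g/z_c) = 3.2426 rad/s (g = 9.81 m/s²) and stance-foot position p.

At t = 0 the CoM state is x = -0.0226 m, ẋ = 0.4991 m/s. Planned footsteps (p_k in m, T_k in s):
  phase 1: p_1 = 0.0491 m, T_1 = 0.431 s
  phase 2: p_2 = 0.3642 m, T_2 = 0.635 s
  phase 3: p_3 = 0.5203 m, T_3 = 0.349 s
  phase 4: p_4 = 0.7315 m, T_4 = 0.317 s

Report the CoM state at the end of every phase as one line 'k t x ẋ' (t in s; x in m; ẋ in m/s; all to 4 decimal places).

1 0.4310 0.1875 0.6297
2 1.0660 0.4091 0.2992
3 1.4150 0.4582 0.0114
4 1.7320 0.3050 -1.0620

phase 1: p=0.0491, T=0.431, ωT=1.397561, cosh=2.146260, sinh=1.899060; start (x,ẋ)=(-0.022600, 0.499100) → end (x,ẋ)=(0.187516, 0.629677)
phase 2: p=0.3642, T=0.635, ωT=2.059051, cosh=3.983051, sinh=3.855476; start (x,ẋ)=(0.187516, 0.629677) → end (x,ẋ)=(0.409149, 0.299174)
phase 3: p=0.5203, T=0.349, ωT=1.131667, cosh=1.711659, sinh=1.389164; start (x,ẋ)=(0.409149, 0.299174) → end (x,ẋ)=(0.458217, 0.011406)
phase 4: p=0.7315, T=0.317, ωT=1.027904, cosh=1.576479, sinh=1.218723; start (x,ẋ)=(0.458217, 0.011406) → end (x,ẋ)=(0.304963, -1.061985)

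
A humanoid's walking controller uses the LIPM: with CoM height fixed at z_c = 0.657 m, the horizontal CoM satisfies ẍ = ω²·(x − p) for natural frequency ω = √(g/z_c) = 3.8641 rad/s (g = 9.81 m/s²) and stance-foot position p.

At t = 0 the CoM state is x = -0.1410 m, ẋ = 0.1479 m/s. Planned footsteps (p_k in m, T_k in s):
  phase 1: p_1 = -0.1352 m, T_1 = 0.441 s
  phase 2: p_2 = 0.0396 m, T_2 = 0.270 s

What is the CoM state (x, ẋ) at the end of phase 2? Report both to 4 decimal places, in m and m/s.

phase 1: p=-0.1352, T=0.441, ωT=1.704068, cosh=2.839102, sinh=2.657160; start (x,ẋ)=(-0.141000, 0.147900) → end (x,ẋ)=(-0.049963, 0.360351)
phase 2: p=0.0396, T=0.270, ωT=1.043307, cosh=1.595438, sinh=1.243150; start (x,ẋ)=(-0.049963, 0.360351) → end (x,ẋ)=(0.012639, 0.144689)

x = 0.0126, ẋ = 0.1447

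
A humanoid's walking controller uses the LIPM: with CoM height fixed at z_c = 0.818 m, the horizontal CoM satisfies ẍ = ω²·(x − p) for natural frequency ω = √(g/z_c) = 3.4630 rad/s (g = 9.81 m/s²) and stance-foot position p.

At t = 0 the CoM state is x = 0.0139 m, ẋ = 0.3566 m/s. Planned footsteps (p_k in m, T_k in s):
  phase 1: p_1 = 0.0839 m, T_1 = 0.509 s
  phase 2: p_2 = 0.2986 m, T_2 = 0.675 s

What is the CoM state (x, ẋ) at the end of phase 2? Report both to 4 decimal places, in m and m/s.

x = 0.1702, ẋ = -0.3631

phase 1: p=0.0839, T=0.509, ωT=1.762667, cosh=2.999773, sinh=2.828187; start (x,ẋ)=(0.013900, 0.356600) → end (x,ẋ)=(0.165146, 0.384138)
phase 2: p=0.2986, T=0.675, ωT=2.337525, cosh=5.226071, sinh=5.129504; start (x,ẋ)=(0.165146, 0.384138) → end (x,ẋ)=(0.170160, -0.363065)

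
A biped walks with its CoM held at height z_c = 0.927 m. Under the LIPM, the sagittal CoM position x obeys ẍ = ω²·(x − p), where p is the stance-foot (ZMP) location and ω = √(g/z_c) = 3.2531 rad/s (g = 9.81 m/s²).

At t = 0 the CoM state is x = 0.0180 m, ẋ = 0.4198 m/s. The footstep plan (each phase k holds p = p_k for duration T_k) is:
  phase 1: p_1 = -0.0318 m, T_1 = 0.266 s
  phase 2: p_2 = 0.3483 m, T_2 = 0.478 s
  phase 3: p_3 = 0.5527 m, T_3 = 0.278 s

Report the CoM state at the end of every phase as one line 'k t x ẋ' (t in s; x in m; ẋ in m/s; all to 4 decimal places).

phase 1: p=-0.0318, T=0.266, ωT=0.865325, cosh=1.398346, sinh=0.977431; start (x,ẋ)=(0.018000, 0.419800) → end (x,ẋ)=(0.163971, 0.745374)
phase 2: p=0.3483, T=0.478, ωT=1.554982, cosh=2.473097, sinh=2.261904; start (x,ẋ)=(0.163971, 0.745374) → end (x,ẋ)=(0.410701, 0.487055)
phase 3: p=0.5527, T=0.278, ωT=0.904362, cosh=1.437577, sinh=1.032777; start (x,ẋ)=(0.410701, 0.487055) → end (x,ẋ)=(0.503193, 0.223101)

1 0.2660 0.1640 0.7454
2 0.7440 0.4107 0.4871
3 1.0220 0.5032 0.2231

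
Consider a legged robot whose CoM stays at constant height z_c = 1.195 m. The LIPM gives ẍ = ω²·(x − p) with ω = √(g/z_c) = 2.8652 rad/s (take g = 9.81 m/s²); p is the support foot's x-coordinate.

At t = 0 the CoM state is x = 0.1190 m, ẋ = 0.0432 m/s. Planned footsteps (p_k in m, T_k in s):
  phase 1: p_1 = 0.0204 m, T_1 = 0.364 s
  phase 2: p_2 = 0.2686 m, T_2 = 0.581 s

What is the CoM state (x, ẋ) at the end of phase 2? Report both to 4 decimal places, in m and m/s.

x = 0.4444, ẋ = 0.6222

phase 1: p=0.0204, T=0.364, ωT=1.042933, cosh=1.594973, sinh=1.242554; start (x,ẋ)=(0.119000, 0.043200) → end (x,ẋ)=(0.196399, 0.419935)
phase 2: p=0.2686, T=0.581, ωT=1.664681, cosh=2.736620, sinh=2.547369; start (x,ẋ)=(0.196399, 0.419935) → end (x,ẋ)=(0.444366, 0.622227)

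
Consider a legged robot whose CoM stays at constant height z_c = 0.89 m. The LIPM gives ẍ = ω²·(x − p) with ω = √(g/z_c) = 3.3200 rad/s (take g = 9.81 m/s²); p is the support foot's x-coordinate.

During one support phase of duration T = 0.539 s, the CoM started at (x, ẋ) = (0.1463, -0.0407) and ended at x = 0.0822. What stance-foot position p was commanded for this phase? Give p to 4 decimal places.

ωT = 3.3200·0.539 = 1.789480; cosh(ωT) = 3.076693, sinh(ωT) = 2.909646
x(T) = p + (x₀−p)·cosh(ωT) + (ẋ₀/ω)·sinh(ωT) ⇒ p·(1 − cosh) = x(T) − x₀·cosh − (ẋ₀/ω)·sinh
numerator   = 0.0822 − (0.1463)·3.076693 − (-0.0407/3.3200)·2.909646 = -0.332251
denominator = 1 − 3.076693 = -2.076693
p = -0.332251 / -2.076693 = 0.1600

p = 0.1600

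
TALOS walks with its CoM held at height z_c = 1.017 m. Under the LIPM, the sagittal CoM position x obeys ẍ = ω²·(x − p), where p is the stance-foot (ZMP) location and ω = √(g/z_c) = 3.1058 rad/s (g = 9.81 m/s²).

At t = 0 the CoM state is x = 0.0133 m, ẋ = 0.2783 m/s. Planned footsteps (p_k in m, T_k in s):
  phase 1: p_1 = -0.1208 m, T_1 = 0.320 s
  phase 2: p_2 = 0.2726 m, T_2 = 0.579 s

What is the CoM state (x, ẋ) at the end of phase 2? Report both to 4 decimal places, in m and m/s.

x = 0.8784, ẋ = 2.0755

phase 1: p=-0.1208, T=0.320, ωT=0.993856, cosh=1.535889, sinh=1.165743; start (x,ẋ)=(0.013300, 0.278300) → end (x,ẋ)=(0.189621, 0.912956)
phase 2: p=0.2726, T=0.579, ωT=1.798258, cosh=3.102353, sinh=2.936766; start (x,ẋ)=(0.189621, 0.912956) → end (x,ẋ)=(0.878437, 2.075458)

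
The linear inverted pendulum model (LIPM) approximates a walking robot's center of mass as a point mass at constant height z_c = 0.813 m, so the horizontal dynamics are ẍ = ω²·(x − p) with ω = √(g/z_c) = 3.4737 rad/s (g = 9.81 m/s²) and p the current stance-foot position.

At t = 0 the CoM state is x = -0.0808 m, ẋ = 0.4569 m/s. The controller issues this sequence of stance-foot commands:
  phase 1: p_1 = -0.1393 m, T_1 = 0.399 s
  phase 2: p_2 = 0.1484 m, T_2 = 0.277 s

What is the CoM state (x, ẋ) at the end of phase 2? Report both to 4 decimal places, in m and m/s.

x = 0.7080, ẋ = 2.3498

phase 1: p=-0.1393, T=0.399, ωT=1.386006, cosh=2.124460, sinh=1.874388; start (x,ẋ)=(-0.080800, 0.456900) → end (x,ẋ)=(0.231521, 1.351563)
phase 2: p=0.1484, T=0.277, ωT=0.962215, cosh=1.499767, sinh=1.117721; start (x,ẋ)=(0.231521, 1.351563) → end (x,ẋ)=(0.707951, 2.349758)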